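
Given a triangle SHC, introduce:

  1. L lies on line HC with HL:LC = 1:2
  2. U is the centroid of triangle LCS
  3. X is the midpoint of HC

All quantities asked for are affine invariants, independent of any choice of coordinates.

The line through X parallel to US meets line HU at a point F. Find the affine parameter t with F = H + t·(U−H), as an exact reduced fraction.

Work in coordinates with S = (0, 0), H = (1, 0), C = (0, 1).
1. L lies on line HC with HL:LC = 1:2 ⇒ L = (2/3, 1/3)
2. U is the centroid of triangle LCS ⇒ U = (2/9, 4/9)
3. X is the midpoint of HC ⇒ X = (1/2, 1/2)
through X parallel to US: direction (-2/9, -4/9); meets HU at F = (5/12, 1/3)
F = H + t·(U−H) with t = 3/4

t = 3/4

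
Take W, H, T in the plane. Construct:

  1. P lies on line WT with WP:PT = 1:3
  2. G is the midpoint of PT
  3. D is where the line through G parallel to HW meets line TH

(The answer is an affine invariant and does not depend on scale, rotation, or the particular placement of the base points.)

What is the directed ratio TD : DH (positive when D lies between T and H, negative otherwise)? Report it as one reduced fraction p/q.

TD:DH = 3/5

Work in coordinates with W = (0, 0), H = (1, 0), T = (0, 1).
1. P lies on line WT with WP:PT = 1:3 ⇒ P = (0, 1/4)
2. G is the midpoint of PT ⇒ G = (0, 5/8)
3. D is where the line through G parallel to HW meets line TH ⇒ D = (3/8, 5/8)
D = T + t·(H−T) with t = 3/8, so TD:DH = t:(1−t) = 3/8:5/8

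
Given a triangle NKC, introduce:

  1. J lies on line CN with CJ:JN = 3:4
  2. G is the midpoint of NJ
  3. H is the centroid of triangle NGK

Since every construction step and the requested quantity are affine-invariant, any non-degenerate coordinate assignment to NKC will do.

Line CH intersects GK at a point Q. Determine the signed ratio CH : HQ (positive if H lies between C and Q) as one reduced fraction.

CH:HQ = -17/2

Set N = (0, 0), K = (1, 0), C = (0, 1); any affine frame gives the same invariant.
1. J lies on line CN with CJ:JN = 3:4 ⇒ J = (0, 4/7)
2. G is the midpoint of NJ ⇒ G = (0, 2/7)
3. H is the centroid of triangle NGK ⇒ H = (1/3, 2/21)
line CH meets GK at Q = (5/17, 24/119)
H = C + t·(Q−C) with t = 17/15, so CH:HQ = 17/15:-2/15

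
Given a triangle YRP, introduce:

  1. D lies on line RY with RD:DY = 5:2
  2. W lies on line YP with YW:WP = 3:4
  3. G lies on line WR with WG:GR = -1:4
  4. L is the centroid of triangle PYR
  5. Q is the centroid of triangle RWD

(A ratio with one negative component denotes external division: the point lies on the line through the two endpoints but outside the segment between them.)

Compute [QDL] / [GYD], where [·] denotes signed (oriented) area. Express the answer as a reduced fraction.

Assign Y = (0, 0), R = (1, 0), P = (0, 1) — the answer is frame-independent, so this choice is without loss of generality.
1. D lies on line RY with RD:DY = 5:2 ⇒ D = (2/7, 0)
2. W lies on line YP with YW:WP = 3:4 ⇒ W = (0, 3/7)
3. G lies on line WR with WG:GR = -1:4 ⇒ G = (-1/3, 4/7)
4. L is the centroid of triangle PYR ⇒ L = (1/3, 1/3)
5. Q is the centroid of triangle RWD ⇒ Q = (3/7, 1/7)
2·[QDL] = -2/49, 2·[GYD] = 8/49
[QDL]:[GYD] = -2/49:8/49 = -1/4

[QDL]:[GYD] = -1/4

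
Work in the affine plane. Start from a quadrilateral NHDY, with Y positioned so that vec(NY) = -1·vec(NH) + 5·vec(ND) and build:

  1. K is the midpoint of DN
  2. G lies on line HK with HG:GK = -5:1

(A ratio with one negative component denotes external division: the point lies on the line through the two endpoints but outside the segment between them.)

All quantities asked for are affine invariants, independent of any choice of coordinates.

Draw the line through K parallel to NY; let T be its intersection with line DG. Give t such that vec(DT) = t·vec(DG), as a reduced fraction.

Assign N = (0, 0), H = (1, 0), D = (0, 1), Y = (-1, 5) — the answer is frame-independent, so this choice is without loss of generality.
1. K is the midpoint of DN ⇒ K = (0, 1/2)
2. G lies on line HK with HG:GK = -5:1 ⇒ G = (-1/4, 5/8)
through K parallel to NY: direction (-1, 5); meets DG at T = (-1/13, 23/26)
T = D + t·(G−D) with t = 4/13

t = 4/13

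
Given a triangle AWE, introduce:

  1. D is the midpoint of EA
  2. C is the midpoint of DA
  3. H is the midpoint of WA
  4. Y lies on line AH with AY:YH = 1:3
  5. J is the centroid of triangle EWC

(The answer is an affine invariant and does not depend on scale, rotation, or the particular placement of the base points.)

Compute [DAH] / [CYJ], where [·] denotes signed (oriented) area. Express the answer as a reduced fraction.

Assign A = (0, 0), W = (1, 0), E = (0, 1) — the answer is frame-independent, so this choice is without loss of generality.
1. D is the midpoint of EA ⇒ D = (0, 1/2)
2. C is the midpoint of DA ⇒ C = (0, 1/4)
3. H is the midpoint of WA ⇒ H = (1/2, 0)
4. Y lies on line AH with AY:YH = 1:3 ⇒ Y = (1/8, 0)
5. J is the centroid of triangle EWC ⇒ J = (1/3, 5/12)
2·[DAH] = 1/4, 2·[CYJ] = 5/48
[DAH]:[CYJ] = 1/4:5/48 = 12/5

[DAH]:[CYJ] = 12/5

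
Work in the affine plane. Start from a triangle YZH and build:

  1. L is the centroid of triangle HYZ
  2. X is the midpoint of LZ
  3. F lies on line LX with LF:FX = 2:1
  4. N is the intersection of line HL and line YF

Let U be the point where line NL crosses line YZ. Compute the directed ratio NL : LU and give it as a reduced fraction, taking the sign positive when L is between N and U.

NL:LU = -1/2

Assign Y = (0, 0), Z = (1, 0), H = (0, 1) — the answer is frame-independent, so this choice is without loss of generality.
1. L is the centroid of triangle HYZ ⇒ L = (1/3, 1/3)
2. X is the midpoint of LZ ⇒ X = (2/3, 1/6)
3. F lies on line LX with LF:FX = 2:1 ⇒ F = (5/9, 2/9)
4. N is the intersection of line HL and line YF ⇒ N = (5/12, 1/6)
line NL meets YZ at U = (1/2, 0)
L = N + t·(U−N) with t = -1, so NL:LU = -1:2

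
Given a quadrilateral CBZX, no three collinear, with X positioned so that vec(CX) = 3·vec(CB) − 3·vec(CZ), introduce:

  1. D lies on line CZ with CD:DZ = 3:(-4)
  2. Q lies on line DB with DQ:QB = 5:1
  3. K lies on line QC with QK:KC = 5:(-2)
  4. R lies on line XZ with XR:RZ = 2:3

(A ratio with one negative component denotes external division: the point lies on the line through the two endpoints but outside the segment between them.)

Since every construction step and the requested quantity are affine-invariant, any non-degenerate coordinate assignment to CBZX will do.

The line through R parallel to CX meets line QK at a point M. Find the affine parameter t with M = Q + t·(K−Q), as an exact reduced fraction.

Choose coordinates C = (0, 0), B = (1, 0), Z = (0, 1), X = (3, -3).
1. D lies on line CZ with CD:DZ = 3:(-4) ⇒ D = (0, -3)
2. Q lies on line DB with DQ:QB = 5:1 ⇒ Q = (5/6, -1/2)
3. K lies on line QC with QK:KC = 5:(-2) ⇒ K = (-5/9, 1/3)
4. R lies on line XZ with XR:RZ = 2:3 ⇒ R = (9/5, -7/5)
through R parallel to CX: direction (3, -3); meets QK at M = (1, -3/5)
M = Q + t·(K−Q) with t = -3/25

t = -3/25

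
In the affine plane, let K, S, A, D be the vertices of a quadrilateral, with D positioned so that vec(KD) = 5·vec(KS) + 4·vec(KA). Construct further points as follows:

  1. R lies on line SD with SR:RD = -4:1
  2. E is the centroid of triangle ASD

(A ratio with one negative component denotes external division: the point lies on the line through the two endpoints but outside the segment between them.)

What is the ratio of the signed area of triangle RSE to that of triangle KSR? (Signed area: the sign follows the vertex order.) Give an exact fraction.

Work in coordinates with K = (0, 0), S = (1, 0), A = (0, 1), D = (5, 4).
1. R lies on line SD with SR:RD = -4:1 ⇒ R = (19/3, 16/3)
2. E is the centroid of triangle ASD ⇒ E = (2, 5/3)
2·[RSE] = -32/9, 2·[KSR] = 16/3
[RSE]:[KSR] = -32/9:16/3 = -2/3

[RSE]:[KSR] = -2/3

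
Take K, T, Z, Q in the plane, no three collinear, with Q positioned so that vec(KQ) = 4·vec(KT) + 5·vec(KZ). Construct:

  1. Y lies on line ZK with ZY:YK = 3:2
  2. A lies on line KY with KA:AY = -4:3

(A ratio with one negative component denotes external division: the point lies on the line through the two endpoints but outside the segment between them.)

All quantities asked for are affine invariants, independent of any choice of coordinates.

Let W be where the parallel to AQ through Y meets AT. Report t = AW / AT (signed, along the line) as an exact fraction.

Assign K = (0, 0), T = (1, 0), Z = (0, 1), Q = (4, 5) — the answer is frame-independent, so this choice is without loss of generality.
1. Y lies on line ZK with ZY:YK = 3:2 ⇒ Y = (0, 2/5)
2. A lies on line KY with KA:AY = -4:3 ⇒ A = (0, 8/5)
through Y parallel to AQ: direction (4, 17/5); meets AT at W = (24/49, 40/49)
W = A + t·(T−A) with t = 24/49

t = 24/49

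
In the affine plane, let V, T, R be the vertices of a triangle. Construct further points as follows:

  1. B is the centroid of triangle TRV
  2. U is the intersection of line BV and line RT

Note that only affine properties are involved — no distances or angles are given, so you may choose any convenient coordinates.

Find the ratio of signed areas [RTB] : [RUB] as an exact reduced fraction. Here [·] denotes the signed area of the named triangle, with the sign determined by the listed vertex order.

Set V = (0, 0), T = (1, 0), R = (0, 1); any affine frame gives the same invariant.
1. B is the centroid of triangle TRV ⇒ B = (1/3, 1/3)
2. U is the intersection of line BV and line RT ⇒ U = (1/2, 1/2)
2·[RTB] = -1/3, 2·[RUB] = -1/6
[RTB]:[RUB] = -1/3:-1/6 = 2

[RTB]:[RUB] = 2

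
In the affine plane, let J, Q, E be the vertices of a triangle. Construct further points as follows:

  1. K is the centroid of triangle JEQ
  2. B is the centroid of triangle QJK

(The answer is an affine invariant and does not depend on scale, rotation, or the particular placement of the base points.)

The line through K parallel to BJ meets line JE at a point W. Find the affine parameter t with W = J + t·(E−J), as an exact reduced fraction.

Set J = (0, 0), Q = (1, 0), E = (0, 1); any affine frame gives the same invariant.
1. K is the centroid of triangle JEQ ⇒ K = (1/3, 1/3)
2. B is the centroid of triangle QJK ⇒ B = (4/9, 1/9)
through K parallel to BJ: direction (-4/9, -1/9); meets JE at W = (0, 1/4)
W = J + t·(E−J) with t = 1/4

t = 1/4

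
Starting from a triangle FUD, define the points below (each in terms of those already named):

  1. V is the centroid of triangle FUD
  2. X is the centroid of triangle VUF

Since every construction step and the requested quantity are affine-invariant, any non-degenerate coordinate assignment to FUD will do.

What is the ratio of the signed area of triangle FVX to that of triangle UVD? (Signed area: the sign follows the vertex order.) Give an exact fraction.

[FVX]:[UVD] = 1/3

Work in coordinates with F = (0, 0), U = (1, 0), D = (0, 1).
1. V is the centroid of triangle FUD ⇒ V = (1/3, 1/3)
2. X is the centroid of triangle VUF ⇒ X = (4/9, 1/9)
2·[FVX] = -1/9, 2·[UVD] = -1/3
[FVX]:[UVD] = -1/9:-1/3 = 1/3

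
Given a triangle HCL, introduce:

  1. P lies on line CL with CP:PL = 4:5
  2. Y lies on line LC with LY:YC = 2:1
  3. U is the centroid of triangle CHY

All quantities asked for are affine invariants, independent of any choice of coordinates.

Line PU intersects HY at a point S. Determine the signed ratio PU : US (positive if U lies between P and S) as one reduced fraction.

PU:US = -2

Set H = (0, 0), C = (1, 0), L = (0, 1); any affine frame gives the same invariant.
1. P lies on line CL with CP:PL = 4:5 ⇒ P = (5/9, 4/9)
2. Y lies on line LC with LY:YC = 2:1 ⇒ Y = (2/3, 1/3)
3. U is the centroid of triangle CHY ⇒ U = (5/9, 1/9)
line PU meets HY at S = (5/9, 5/18)
U = P + t·(S−P) with t = 2, so PU:US = 2:-1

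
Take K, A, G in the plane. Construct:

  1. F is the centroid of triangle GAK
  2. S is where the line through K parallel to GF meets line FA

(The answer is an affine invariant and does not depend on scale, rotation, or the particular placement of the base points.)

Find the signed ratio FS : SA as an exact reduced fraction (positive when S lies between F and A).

Assign K = (0, 0), A = (1, 0), G = (0, 1) — the answer is frame-independent, so this choice is without loss of generality.
1. F is the centroid of triangle GAK ⇒ F = (1/3, 1/3)
2. S is where the line through K parallel to GF meets line FA ⇒ S = (-1/3, 2/3)
S = F + t·(A−F) with t = -1, so FS:SA = t:(1−t) = -1:2

FS:SA = -1/2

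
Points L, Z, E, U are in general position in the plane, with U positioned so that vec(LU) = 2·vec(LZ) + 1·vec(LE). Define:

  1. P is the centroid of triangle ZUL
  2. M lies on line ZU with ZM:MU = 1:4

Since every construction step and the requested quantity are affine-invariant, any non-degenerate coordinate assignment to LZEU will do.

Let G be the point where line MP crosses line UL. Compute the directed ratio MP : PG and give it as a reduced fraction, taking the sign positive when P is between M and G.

Assign L = (0, 0), Z = (1, 0), E = (0, 1), U = (2, 1) — the answer is frame-independent, so this choice is without loss of generality.
1. P is the centroid of triangle ZUL ⇒ P = (1, 1/3)
2. M lies on line ZU with ZM:MU = 1:4 ⇒ M = (6/5, 1/5)
line MP meets UL at G = (6/7, 3/7)
P = M + t·(G−M) with t = 7/12, so MP:PG = 7/12:5/12

MP:PG = 7/5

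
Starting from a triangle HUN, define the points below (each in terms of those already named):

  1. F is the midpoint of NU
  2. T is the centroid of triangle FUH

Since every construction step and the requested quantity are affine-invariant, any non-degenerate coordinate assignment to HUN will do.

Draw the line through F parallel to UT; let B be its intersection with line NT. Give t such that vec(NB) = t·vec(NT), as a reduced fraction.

Choose coordinates H = (0, 0), U = (1, 0), N = (0, 1).
1. F is the midpoint of NU ⇒ F = (1/2, 1/2)
2. T is the centroid of triangle FUH ⇒ T = (1/2, 1/6)
through F parallel to UT: direction (-1/2, 1/6); meets NT at B = (1/4, 7/12)
B = N + t·(T−N) with t = 1/2

t = 1/2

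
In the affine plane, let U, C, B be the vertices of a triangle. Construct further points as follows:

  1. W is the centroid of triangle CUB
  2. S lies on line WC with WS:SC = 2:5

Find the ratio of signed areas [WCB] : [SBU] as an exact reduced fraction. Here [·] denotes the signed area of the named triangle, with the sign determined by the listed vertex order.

[WCB]:[SBU] = 7/11

Assign U = (0, 0), C = (1, 0), B = (0, 1) — the answer is frame-independent, so this choice is without loss of generality.
1. W is the centroid of triangle CUB ⇒ W = (1/3, 1/3)
2. S lies on line WC with WS:SC = 2:5 ⇒ S = (11/21, 5/21)
2·[WCB] = 1/3, 2·[SBU] = 11/21
[WCB]:[SBU] = 1/3:11/21 = 7/11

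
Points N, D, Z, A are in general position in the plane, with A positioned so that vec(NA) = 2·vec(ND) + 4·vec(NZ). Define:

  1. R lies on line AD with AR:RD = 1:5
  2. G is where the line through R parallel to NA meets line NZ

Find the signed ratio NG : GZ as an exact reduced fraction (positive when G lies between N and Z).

NG:GZ = -1/4

Assign N = (0, 0), D = (1, 0), Z = (0, 1), A = (2, 4) — the answer is frame-independent, so this choice is without loss of generality.
1. R lies on line AD with AR:RD = 1:5 ⇒ R = (11/6, 10/3)
2. G is where the line through R parallel to NA meets line NZ ⇒ G = (0, -1/3)
G = N + t·(Z−N) with t = -1/3, so NG:GZ = t:(1−t) = -1/3:4/3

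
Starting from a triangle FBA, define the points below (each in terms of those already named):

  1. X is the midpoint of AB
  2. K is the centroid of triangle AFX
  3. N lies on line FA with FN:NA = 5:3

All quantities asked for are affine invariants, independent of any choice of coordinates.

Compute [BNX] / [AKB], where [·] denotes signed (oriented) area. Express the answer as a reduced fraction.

Choose coordinates F = (0, 0), B = (1, 0), A = (0, 1).
1. X is the midpoint of AB ⇒ X = (1/2, 1/2)
2. K is the centroid of triangle AFX ⇒ K = (1/6, 1/2)
3. N lies on line FA with FN:NA = 5:3 ⇒ N = (0, 5/8)
2·[BNX] = -3/16, 2·[AKB] = 1/3
[BNX]:[AKB] = -3/16:1/3 = -9/16

[BNX]:[AKB] = -9/16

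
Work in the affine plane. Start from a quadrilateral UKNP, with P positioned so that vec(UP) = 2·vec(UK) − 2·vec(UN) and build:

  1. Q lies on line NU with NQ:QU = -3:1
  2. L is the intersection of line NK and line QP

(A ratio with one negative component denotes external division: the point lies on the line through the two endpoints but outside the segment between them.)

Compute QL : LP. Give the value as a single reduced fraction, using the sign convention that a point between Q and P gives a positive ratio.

QL:LP = -3/2

Choose coordinates U = (0, 0), K = (1, 0), N = (0, 1), P = (2, -2).
1. Q lies on line NU with NQ:QU = -3:1 ⇒ Q = (0, -1/2)
2. L is the intersection of line NK and line QP ⇒ L = (6, -5)
L = Q + t·(P−Q) with t = 3, so QL:LP = t:(1−t) = 3:-2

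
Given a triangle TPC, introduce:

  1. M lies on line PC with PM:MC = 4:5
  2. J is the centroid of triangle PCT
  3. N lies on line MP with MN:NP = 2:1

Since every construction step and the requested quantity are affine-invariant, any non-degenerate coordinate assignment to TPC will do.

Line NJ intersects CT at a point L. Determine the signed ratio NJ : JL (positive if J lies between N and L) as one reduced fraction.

Work in coordinates with T = (0, 0), P = (1, 0), C = (0, 1).
1. M lies on line PC with PM:MC = 4:5 ⇒ M = (5/9, 4/9)
2. J is the centroid of triangle PCT ⇒ J = (1/3, 1/3)
3. N lies on line MP with MN:NP = 2:1 ⇒ N = (23/27, 4/27)
line NJ meets CT at L = (0, 19/42)
J = N + t·(L−N) with t = 14/23, so NJ:JL = 14/23:9/23

NJ:JL = 14/9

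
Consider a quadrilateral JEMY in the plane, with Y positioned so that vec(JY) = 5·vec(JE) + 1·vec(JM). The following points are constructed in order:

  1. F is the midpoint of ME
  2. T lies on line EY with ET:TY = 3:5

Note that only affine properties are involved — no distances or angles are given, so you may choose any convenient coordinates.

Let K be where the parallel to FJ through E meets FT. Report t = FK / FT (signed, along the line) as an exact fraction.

t = 8/17

Set J = (0, 0), E = (1, 0), M = (0, 1), Y = (5, 1); any affine frame gives the same invariant.
1. F is the midpoint of ME ⇒ F = (1/2, 1/2)
2. T lies on line EY with ET:TY = 3:5 ⇒ T = (5/2, 3/8)
through E parallel to FJ: direction (-1/2, -1/2); meets FT at K = (49/34, 15/34)
K = F + t·(T−F) with t = 8/17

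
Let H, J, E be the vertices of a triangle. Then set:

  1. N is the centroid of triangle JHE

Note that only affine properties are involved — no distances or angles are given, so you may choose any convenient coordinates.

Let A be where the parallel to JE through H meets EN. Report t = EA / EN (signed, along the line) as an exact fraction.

t = 3

Set H = (0, 0), J = (1, 0), E = (0, 1); any affine frame gives the same invariant.
1. N is the centroid of triangle JHE ⇒ N = (1/3, 1/3)
through H parallel to JE: direction (-1, 1); meets EN at A = (1, -1)
A = E + t·(N−E) with t = 3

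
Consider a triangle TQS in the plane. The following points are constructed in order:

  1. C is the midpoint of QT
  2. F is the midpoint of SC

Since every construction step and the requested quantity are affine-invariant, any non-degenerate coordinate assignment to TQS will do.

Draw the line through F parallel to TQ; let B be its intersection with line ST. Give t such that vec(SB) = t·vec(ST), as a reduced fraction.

t = 1/2

Choose coordinates T = (0, 0), Q = (1, 0), S = (0, 1).
1. C is the midpoint of QT ⇒ C = (1/2, 0)
2. F is the midpoint of SC ⇒ F = (1/4, 1/2)
through F parallel to TQ: direction (1, 0); meets ST at B = (0, 1/2)
B = S + t·(T−S) with t = 1/2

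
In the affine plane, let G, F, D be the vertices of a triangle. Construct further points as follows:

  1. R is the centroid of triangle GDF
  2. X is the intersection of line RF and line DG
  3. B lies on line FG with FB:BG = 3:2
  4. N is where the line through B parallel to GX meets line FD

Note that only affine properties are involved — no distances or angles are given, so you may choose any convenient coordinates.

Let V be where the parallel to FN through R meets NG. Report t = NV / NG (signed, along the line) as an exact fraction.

Assign G = (0, 0), F = (1, 0), D = (0, 1) — the answer is frame-independent, so this choice is without loss of generality.
1. R is the centroid of triangle GDF ⇒ R = (1/3, 1/3)
2. X is the intersection of line RF and line DG ⇒ X = (0, 1/2)
3. B lies on line FG with FB:BG = 3:2 ⇒ B = (2/5, 0)
4. N is where the line through B parallel to GX meets line FD ⇒ N = (2/5, 3/5)
through R parallel to FN: direction (-3/5, 3/5); meets NG at V = (4/15, 2/5)
V = N + t·(G−N) with t = 1/3

t = 1/3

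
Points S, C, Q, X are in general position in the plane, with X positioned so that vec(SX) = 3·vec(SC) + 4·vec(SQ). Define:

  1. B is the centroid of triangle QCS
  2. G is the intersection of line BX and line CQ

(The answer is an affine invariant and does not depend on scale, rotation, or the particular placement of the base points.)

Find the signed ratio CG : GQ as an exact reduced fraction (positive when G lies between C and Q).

CG:GQ = 10/9

Set S = (0, 0), C = (1, 0), Q = (0, 1), X = (3, 4); any affine frame gives the same invariant.
1. B is the centroid of triangle QCS ⇒ B = (1/3, 1/3)
2. G is the intersection of line BX and line CQ ⇒ G = (9/19, 10/19)
G = C + t·(Q−C) with t = 10/19, so CG:GQ = t:(1−t) = 10/19:9/19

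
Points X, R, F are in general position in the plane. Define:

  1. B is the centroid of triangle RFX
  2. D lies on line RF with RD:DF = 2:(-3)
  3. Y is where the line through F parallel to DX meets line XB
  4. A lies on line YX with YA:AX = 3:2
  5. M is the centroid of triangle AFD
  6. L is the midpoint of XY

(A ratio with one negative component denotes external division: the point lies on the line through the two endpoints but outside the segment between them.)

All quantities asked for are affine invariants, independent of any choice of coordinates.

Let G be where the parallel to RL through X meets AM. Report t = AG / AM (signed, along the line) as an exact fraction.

Assign X = (0, 0), R = (1, 0), F = (0, 1) — the answer is frame-independent, so this choice is without loss of generality.
1. B is the centroid of triangle RFX ⇒ B = (1/3, 1/3)
2. D lies on line RF with RD:DF = 2:(-3) ⇒ D = (3, -2)
3. Y is where the line through F parallel to DX meets line XB ⇒ Y = (3/5, 3/5)
4. A lies on line YX with YA:AX = 3:2 ⇒ A = (6/25, 6/25)
5. M is the centroid of triangle AFD ⇒ M = (27/25, -19/75)
6. L is the midpoint of XY ⇒ L = (3/10, 3/10)
through X parallel to RL: direction (-7/10, 3/10); meets AM at G = (12/5, -36/35)
G = A + t·(M−A) with t = 18/7

t = 18/7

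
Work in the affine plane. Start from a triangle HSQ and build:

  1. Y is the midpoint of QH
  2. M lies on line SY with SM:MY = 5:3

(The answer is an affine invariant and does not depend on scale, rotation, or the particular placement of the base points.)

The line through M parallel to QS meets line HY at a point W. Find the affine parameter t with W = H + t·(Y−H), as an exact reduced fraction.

Set H = (0, 0), S = (1, 0), Q = (0, 1); any affine frame gives the same invariant.
1. Y is the midpoint of QH ⇒ Y = (0, 1/2)
2. M lies on line SY with SM:MY = 5:3 ⇒ M = (3/8, 5/16)
through M parallel to QS: direction (1, -1); meets HY at W = (0, 11/16)
W = H + t·(Y−H) with t = 11/8

t = 11/8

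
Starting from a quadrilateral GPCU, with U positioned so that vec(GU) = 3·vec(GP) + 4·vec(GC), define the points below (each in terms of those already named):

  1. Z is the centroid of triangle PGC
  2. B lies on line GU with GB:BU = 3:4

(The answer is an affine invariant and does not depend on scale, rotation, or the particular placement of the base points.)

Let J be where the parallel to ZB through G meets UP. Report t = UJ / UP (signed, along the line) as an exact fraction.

t = -7/22

Work in coordinates with G = (0, 0), P = (1, 0), C = (0, 1), U = (3, 4).
1. Z is the centroid of triangle PGC ⇒ Z = (1/3, 1/3)
2. B lies on line GU with GB:BU = 3:4 ⇒ B = (9/7, 12/7)
through G parallel to ZB: direction (20/21, 29/21); meets UP at J = (40/11, 58/11)
J = U + t·(P−U) with t = -7/22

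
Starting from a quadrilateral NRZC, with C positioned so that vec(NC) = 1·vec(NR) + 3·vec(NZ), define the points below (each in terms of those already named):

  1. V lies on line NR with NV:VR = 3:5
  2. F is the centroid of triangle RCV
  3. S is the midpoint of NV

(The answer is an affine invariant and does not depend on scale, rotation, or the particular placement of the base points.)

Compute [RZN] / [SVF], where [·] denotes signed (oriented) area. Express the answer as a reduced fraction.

Set N = (0, 0), R = (1, 0), Z = (0, 1), C = (1, 3); any affine frame gives the same invariant.
1. V lies on line NR with NV:VR = 3:5 ⇒ V = (3/8, 0)
2. F is the centroid of triangle RCV ⇒ F = (19/24, 1)
3. S is the midpoint of NV ⇒ S = (3/16, 0)
2·[RZN] = 1, 2·[SVF] = 3/16
[RZN]:[SVF] = 1:3/16 = 16/3

[RZN]:[SVF] = 16/3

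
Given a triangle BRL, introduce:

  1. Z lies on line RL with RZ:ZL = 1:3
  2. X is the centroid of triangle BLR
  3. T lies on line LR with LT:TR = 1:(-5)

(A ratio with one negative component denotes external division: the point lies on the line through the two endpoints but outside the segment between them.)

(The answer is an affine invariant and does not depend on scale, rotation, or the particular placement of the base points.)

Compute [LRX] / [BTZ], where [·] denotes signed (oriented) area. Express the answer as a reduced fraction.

[LRX]:[BTZ] = 1/3

Assign B = (0, 0), R = (1, 0), L = (0, 1) — the answer is frame-independent, so this choice is without loss of generality.
1. Z lies on line RL with RZ:ZL = 1:3 ⇒ Z = (3/4, 1/4)
2. X is the centroid of triangle BLR ⇒ X = (1/3, 1/3)
3. T lies on line LR with LT:TR = 1:(-5) ⇒ T = (-1/4, 5/4)
2·[LRX] = -1/3, 2·[BTZ] = -1
[LRX]:[BTZ] = -1/3:-1 = 1/3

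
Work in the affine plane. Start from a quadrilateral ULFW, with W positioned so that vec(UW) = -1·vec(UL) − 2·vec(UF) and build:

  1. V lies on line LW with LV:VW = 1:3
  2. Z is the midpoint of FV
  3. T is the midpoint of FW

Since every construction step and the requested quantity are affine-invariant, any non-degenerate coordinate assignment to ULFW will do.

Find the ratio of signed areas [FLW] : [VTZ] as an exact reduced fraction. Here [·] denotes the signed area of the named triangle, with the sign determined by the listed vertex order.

[FLW]:[VTZ] = 16/3

Work in coordinates with U = (0, 0), L = (1, 0), F = (0, 1), W = (-1, -2).
1. V lies on line LW with LV:VW = 1:3 ⇒ V = (1/2, -1/2)
2. Z is the midpoint of FV ⇒ Z = (1/4, 1/4)
3. T is the midpoint of FW ⇒ T = (-1/2, -1/2)
2·[FLW] = -4, 2·[VTZ] = -3/4
[FLW]:[VTZ] = -4:-3/4 = 16/3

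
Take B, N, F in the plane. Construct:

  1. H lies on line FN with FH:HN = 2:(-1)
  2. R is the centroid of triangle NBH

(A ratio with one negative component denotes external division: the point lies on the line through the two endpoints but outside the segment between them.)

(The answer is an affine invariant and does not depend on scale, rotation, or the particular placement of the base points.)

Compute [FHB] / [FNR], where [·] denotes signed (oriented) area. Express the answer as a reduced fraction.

Work in coordinates with B = (0, 0), N = (1, 0), F = (0, 1).
1. H lies on line FN with FH:HN = 2:(-1) ⇒ H = (2, -1)
2. R is the centroid of triangle NBH ⇒ R = (1, -1/3)
2·[FHB] = -2, 2·[FNR] = -1/3
[FHB]:[FNR] = -2:-1/3 = 6

[FHB]:[FNR] = 6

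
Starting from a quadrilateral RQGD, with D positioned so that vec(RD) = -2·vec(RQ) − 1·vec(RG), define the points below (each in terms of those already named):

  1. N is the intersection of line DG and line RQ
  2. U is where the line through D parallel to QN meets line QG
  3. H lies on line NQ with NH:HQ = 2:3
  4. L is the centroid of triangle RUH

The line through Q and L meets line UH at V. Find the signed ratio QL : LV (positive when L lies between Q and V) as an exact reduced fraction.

Choose coordinates R = (0, 0), Q = (1, 0), G = (0, 1), D = (-2, -1).
1. N is the intersection of line DG and line RQ ⇒ N = (-1, 0)
2. U is where the line through D parallel to QN meets line QG ⇒ U = (2, -1)
3. H lies on line NQ with NH:HQ = 2:3 ⇒ H = (-1/5, 0)
4. L is the centroid of triangle RUH ⇒ L = (3/5, -1/3)
line QL meets UH at V = (49/85, -6/17)
L = Q + t·(V−Q) with t = 17/18, so QL:LV = 17/18:1/18

QL:LV = 17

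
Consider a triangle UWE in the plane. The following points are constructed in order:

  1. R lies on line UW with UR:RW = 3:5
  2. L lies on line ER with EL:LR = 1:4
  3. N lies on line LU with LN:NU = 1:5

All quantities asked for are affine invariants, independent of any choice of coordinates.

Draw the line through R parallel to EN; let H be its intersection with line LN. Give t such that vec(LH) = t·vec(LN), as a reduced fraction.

t = -4

Assign U = (0, 0), W = (1, 0), E = (0, 1) — the answer is frame-independent, so this choice is without loss of generality.
1. R lies on line UW with UR:RW = 3:5 ⇒ R = (3/8, 0)
2. L lies on line ER with EL:LR = 1:4 ⇒ L = (3/40, 4/5)
3. N lies on line LU with LN:NU = 1:5 ⇒ N = (1/16, 2/3)
through R parallel to EN: direction (1/16, -1/3); meets LN at H = (1/8, 4/3)
H = L + t·(N−L) with t = -4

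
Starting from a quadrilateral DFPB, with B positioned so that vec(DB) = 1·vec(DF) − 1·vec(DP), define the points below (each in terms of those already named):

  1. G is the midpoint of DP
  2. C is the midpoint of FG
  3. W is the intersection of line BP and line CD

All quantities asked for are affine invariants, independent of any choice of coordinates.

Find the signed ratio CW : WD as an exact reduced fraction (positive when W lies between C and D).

CW:WD = 1/4

Work in coordinates with D = (0, 0), F = (1, 0), P = (0, 1), B = (1, -1).
1. G is the midpoint of DP ⇒ G = (0, 1/2)
2. C is the midpoint of FG ⇒ C = (1/2, 1/4)
3. W is the intersection of line BP and line CD ⇒ W = (2/5, 1/5)
W = C + t·(D−C) with t = 1/5, so CW:WD = t:(1−t) = 1/5:4/5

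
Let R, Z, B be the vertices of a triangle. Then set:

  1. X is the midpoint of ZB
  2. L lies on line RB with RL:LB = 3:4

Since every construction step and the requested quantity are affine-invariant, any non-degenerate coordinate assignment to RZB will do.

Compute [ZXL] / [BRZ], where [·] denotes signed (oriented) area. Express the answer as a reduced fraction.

Choose coordinates R = (0, 0), Z = (1, 0), B = (0, 1).
1. X is the midpoint of ZB ⇒ X = (1/2, 1/2)
2. L lies on line RB with RL:LB = 3:4 ⇒ L = (0, 3/7)
2·[ZXL] = 2/7, 2·[BRZ] = 1
[ZXL]:[BRZ] = 2/7:1 = 2/7

[ZXL]:[BRZ] = 2/7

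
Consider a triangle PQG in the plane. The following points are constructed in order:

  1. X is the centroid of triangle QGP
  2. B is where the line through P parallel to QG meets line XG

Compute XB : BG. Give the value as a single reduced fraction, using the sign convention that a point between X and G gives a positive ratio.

XB:BG = -2/3

Work in coordinates with P = (0, 0), Q = (1, 0), G = (0, 1).
1. X is the centroid of triangle QGP ⇒ X = (1/3, 1/3)
2. B is where the line through P parallel to QG meets line XG ⇒ B = (1, -1)
B = X + t·(G−X) with t = -2, so XB:BG = t:(1−t) = -2:3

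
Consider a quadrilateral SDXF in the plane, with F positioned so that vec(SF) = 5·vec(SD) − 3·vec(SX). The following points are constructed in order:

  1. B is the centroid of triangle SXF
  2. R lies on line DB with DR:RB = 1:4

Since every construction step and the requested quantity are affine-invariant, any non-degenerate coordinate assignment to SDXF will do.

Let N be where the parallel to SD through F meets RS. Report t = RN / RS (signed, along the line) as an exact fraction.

Assign S = (0, 0), D = (1, 0), X = (0, 1), F = (5, -3) — the answer is frame-independent, so this choice is without loss of generality.
1. B is the centroid of triangle SXF ⇒ B = (5/3, -2/3)
2. R lies on line DB with DR:RB = 1:4 ⇒ R = (17/15, -2/15)
through F parallel to SD: direction (1, 0); meets RS at N = (51/2, -3)
N = R + t·(S−R) with t = -43/2

t = -43/2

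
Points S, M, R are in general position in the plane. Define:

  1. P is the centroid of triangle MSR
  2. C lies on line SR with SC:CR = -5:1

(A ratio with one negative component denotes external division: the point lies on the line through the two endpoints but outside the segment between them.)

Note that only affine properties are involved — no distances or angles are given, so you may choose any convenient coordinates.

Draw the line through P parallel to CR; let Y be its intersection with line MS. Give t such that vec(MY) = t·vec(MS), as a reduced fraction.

t = 2/3

Assign S = (0, 0), M = (1, 0), R = (0, 1) — the answer is frame-independent, so this choice is without loss of generality.
1. P is the centroid of triangle MSR ⇒ P = (1/3, 1/3)
2. C lies on line SR with SC:CR = -5:1 ⇒ C = (0, 5/4)
through P parallel to CR: direction (0, -1/4); meets MS at Y = (1/3, 0)
Y = M + t·(S−M) with t = 2/3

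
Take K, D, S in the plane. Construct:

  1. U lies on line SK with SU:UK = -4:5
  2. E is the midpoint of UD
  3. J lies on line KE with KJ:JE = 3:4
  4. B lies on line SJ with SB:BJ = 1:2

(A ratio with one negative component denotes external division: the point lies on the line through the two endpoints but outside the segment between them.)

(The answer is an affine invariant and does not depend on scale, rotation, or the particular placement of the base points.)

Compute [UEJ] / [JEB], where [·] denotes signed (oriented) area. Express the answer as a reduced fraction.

[UEJ]:[JEB] = -15/2

Work in coordinates with K = (0, 0), D = (1, 0), S = (0, 1).
1. U lies on line SK with SU:UK = -4:5 ⇒ U = (0, 5)
2. E is the midpoint of UD ⇒ E = (1/2, 5/2)
3. J lies on line KE with KJ:JE = 3:4 ⇒ J = (3/14, 15/14)
4. B lies on line SJ with SB:BJ = 1:2 ⇒ B = (1/14, 43/42)
2·[UEJ] = -10/7, 2·[JEB] = 4/21
[UEJ]:[JEB] = -10/7:4/21 = -15/2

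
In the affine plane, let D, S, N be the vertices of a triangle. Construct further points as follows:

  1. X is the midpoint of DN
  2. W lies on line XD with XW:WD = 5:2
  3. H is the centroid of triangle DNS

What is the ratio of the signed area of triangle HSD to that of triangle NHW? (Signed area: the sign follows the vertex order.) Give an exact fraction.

[HSD]:[NHW] = 7/6

Work in coordinates with D = (0, 0), S = (1, 0), N = (0, 1).
1. X is the midpoint of DN ⇒ X = (0, 1/2)
2. W lies on line XD with XW:WD = 5:2 ⇒ W = (0, 1/7)
3. H is the centroid of triangle DNS ⇒ H = (1/3, 1/3)
2·[HSD] = -1/3, 2·[NHW] = -2/7
[HSD]:[NHW] = -1/3:-2/7 = 7/6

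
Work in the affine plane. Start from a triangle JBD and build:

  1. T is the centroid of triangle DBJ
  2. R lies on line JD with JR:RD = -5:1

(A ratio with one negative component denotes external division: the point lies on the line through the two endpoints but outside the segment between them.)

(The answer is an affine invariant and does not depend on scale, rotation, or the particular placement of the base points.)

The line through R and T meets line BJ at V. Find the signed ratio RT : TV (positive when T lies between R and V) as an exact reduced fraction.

Choose coordinates J = (0, 0), B = (1, 0), D = (0, 1).
1. T is the centroid of triangle DBJ ⇒ T = (1/3, 1/3)
2. R lies on line JD with JR:RD = -5:1 ⇒ R = (0, 5/4)
line RT meets BJ at V = (5/11, 0)
T = R + t·(V−R) with t = 11/15, so RT:TV = 11/15:4/15

RT:TV = 11/4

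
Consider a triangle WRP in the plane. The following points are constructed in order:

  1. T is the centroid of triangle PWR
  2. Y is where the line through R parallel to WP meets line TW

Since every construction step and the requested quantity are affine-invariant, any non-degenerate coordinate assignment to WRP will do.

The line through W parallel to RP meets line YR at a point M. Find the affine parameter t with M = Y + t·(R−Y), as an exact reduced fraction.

t = 2

Work in coordinates with W = (0, 0), R = (1, 0), P = (0, 1).
1. T is the centroid of triangle PWR ⇒ T = (1/3, 1/3)
2. Y is where the line through R parallel to WP meets line TW ⇒ Y = (1, 1)
through W parallel to RP: direction (-1, 1); meets YR at M = (1, -1)
M = Y + t·(R−Y) with t = 2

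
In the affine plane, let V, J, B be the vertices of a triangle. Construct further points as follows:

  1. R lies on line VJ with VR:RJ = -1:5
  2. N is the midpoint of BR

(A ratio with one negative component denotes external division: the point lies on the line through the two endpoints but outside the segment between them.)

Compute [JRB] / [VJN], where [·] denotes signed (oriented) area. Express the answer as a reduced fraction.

Choose coordinates V = (0, 0), J = (1, 0), B = (0, 1).
1. R lies on line VJ with VR:RJ = -1:5 ⇒ R = (-1/4, 0)
2. N is the midpoint of BR ⇒ N = (-1/8, 1/2)
2·[JRB] = -5/4, 2·[VJN] = 1/2
[JRB]:[VJN] = -5/4:1/2 = -5/2

[JRB]:[VJN] = -5/2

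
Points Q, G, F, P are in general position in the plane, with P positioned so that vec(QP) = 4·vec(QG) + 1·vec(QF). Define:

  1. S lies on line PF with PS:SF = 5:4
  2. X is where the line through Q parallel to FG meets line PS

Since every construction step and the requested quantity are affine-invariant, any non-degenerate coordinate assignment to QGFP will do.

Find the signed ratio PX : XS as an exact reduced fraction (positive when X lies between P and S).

PX:XS = -9/5

Choose coordinates Q = (0, 0), G = (1, 0), F = (0, 1), P = (4, 1).
1. S lies on line PF with PS:SF = 5:4 ⇒ S = (16/9, 1)
2. X is where the line through Q parallel to FG meets line PS ⇒ X = (-1, 1)
X = P + t·(S−P) with t = 9/4, so PX:XS = t:(1−t) = 9/4:-5/4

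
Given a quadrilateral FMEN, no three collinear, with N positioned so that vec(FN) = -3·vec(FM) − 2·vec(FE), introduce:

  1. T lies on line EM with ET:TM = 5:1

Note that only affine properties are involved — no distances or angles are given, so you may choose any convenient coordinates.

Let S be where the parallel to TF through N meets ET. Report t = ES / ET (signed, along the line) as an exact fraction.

t = 12/5

Assign F = (0, 0), M = (1, 0), E = (0, 1), N = (-3, -2) — the answer is frame-independent, so this choice is without loss of generality.
1. T lies on line EM with ET:TM = 5:1 ⇒ T = (5/6, 1/6)
through N parallel to TF: direction (-5/6, -1/6); meets ET at S = (2, -1)
S = E + t·(T−E) with t = 12/5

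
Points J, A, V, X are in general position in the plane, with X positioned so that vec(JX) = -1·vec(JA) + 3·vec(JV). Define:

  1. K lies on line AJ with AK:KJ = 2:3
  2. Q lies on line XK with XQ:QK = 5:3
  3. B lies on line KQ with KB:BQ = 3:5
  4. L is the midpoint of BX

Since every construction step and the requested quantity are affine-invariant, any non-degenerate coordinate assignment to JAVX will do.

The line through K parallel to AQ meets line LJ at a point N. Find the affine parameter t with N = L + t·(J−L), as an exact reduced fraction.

t = 73/145

Work in coordinates with J = (0, 0), A = (1, 0), V = (0, 1), X = (-1, 3).
1. K lies on line AJ with AK:KJ = 2:3 ⇒ K = (3/5, 0)
2. Q lies on line XK with XQ:QK = 5:3 ⇒ Q = (0, 9/8)
3. B lies on line KQ with KB:BQ = 3:5 ⇒ B = (3/8, 27/64)
4. L is the midpoint of BX ⇒ L = (-5/16, 219/128)
through K parallel to AQ: direction (-1, 9/8); meets LJ at N = (-9/58, 1971/2320)
N = L + t·(J−L) with t = 73/145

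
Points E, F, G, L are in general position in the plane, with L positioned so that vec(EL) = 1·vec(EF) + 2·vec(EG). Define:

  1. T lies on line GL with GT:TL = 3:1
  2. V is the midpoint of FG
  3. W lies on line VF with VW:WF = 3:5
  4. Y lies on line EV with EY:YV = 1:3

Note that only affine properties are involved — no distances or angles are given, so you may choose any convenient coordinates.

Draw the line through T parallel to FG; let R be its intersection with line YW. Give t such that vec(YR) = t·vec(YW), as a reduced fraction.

Choose coordinates E = (0, 0), F = (1, 0), G = (0, 1), L = (1, 2).
1. T lies on line GL with GT:TL = 3:1 ⇒ T = (3/4, 7/4)
2. V is the midpoint of FG ⇒ V = (1/2, 1/2)
3. W lies on line VF with VW:WF = 3:5 ⇒ W = (11/16, 5/16)
4. Y lies on line EV with EY:YV = 1:3 ⇒ Y = (1/8, 1/8)
through T parallel to FG: direction (-1, 1); meets YW at R = (29/16, 11/16)
R = Y + t·(W−Y) with t = 3

t = 3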